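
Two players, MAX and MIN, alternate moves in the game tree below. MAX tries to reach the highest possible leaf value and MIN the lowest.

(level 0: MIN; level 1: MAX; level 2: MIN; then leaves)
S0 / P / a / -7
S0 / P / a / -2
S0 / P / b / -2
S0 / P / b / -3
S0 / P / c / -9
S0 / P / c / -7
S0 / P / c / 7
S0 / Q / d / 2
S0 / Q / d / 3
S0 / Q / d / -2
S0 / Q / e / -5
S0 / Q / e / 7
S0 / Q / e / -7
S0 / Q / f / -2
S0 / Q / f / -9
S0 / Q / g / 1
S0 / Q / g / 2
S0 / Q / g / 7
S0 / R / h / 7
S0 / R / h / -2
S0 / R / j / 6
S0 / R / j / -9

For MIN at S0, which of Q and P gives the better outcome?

d (MIN): min(2, 3, -2) = -2
e (MIN): min(-5, 7, -7) = -7
f (MIN): min(-2, -9) = -9
g (MIN): min(1, 2, 7) = 1
Q (MAX): max(-2, -7, -9, 1) = 1
a (MIN): min(-7, -2) = -7
b (MIN): min(-2, -3) = -3
c (MIN): min(-9, -7, 7) = -9
P (MAX): max(-7, -3, -9) = -3
MIN prefers the lower value; Q=1, P=-3. P is better since -3 < 1.

P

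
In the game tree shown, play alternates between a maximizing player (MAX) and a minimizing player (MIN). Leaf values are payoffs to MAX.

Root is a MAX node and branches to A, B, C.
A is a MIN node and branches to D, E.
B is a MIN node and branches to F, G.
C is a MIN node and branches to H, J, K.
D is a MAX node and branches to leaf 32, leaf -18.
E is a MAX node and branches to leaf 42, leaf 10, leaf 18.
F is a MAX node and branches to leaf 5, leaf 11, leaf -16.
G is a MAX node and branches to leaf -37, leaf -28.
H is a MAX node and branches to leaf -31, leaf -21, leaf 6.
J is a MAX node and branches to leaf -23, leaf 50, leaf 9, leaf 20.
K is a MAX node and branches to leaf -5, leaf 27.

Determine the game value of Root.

D (MAX): max(32, -18) = 32
E (MAX): max(42, 10, 18) = 42
A (MIN): min(32, 42) = 32
F (MAX): max(5, 11, -16) = 11
G (MAX): max(-37, -28) = -28
B (MIN): min(11, -28) = -28
H (MAX): max(-31, -21, 6) = 6
J (MAX): max(-23, 50, 9, 20) = 50
K (MAX): max(-5, 27) = 27
C (MIN): min(6, 50, 27) = 6
Root (MAX): max(32, -28, 6) = 32

32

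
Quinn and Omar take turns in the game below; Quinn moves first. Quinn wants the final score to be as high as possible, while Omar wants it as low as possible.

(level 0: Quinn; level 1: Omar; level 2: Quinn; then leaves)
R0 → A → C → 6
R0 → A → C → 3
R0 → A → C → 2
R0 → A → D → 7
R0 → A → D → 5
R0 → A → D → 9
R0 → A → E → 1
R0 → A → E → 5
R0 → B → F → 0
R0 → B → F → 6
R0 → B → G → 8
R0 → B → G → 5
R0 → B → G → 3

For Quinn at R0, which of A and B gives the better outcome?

C (Quinn): max(6, 3, 2) = 6
D (Quinn): max(7, 5, 9) = 9
E (Quinn): max(1, 5) = 5
A (Omar): min(6, 9, 5) = 5
F (Quinn): max(0, 6) = 6
G (Quinn): max(8, 5, 3) = 8
B (Omar): min(6, 8) = 6
Quinn prefers the higher value; A=5, B=6. B is better since 6 > 5.

B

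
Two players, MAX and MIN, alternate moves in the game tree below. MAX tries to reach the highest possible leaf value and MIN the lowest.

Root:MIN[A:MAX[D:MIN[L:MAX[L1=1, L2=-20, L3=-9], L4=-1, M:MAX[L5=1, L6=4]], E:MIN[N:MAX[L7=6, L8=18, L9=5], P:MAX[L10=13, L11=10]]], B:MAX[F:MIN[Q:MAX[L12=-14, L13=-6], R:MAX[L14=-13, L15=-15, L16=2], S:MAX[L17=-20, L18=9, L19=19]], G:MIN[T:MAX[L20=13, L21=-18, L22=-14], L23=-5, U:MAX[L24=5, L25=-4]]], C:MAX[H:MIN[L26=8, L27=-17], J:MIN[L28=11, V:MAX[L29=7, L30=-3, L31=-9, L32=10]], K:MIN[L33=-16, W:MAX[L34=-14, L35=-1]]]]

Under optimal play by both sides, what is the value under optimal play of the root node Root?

-5

L (MAX): max(1, -20, -9) = 1
M (MAX): max(1, 4) = 4
D (MIN): min(1, -1, 4) = -1
N (MAX): max(6, 18, 5) = 18
P (MAX): max(13, 10) = 13
E (MIN): min(18, 13) = 13
A (MAX): max(-1, 13) = 13
Q (MAX): max(-14, -6) = -6
R (MAX): max(-13, -15, 2) = 2
S (MAX): max(-20, 9, 19) = 19
F (MIN): min(-6, 2, 19) = -6
T (MAX): max(13, -18, -14) = 13
U (MAX): max(5, -4) = 5
G (MIN): min(13, -5, 5) = -5
B (MAX): max(-6, -5) = -5
H (MIN): min(8, -17) = -17
V (MAX): max(7, -3, -9, 10) = 10
J (MIN): min(11, 10) = 10
W (MAX): max(-14, -1) = -1
K (MIN): min(-16, -1) = -16
C (MAX): max(-17, 10, -16) = 10
Root (MIN): min(13, -5, 10) = -5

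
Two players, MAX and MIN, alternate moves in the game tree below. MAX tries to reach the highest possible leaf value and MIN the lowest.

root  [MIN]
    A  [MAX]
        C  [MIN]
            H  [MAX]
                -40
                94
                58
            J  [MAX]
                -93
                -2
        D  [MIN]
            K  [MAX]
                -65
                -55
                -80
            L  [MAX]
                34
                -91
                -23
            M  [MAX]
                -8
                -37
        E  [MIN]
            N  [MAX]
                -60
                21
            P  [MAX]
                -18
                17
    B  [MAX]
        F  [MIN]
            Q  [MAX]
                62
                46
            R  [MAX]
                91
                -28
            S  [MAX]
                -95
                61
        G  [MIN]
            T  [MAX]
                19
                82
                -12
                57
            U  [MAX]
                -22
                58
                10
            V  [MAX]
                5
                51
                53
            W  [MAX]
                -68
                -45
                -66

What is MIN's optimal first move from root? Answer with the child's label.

A

H (MAX): max(-40, 94, 58) = 94
J (MAX): max(-93, -2) = -2
C (MIN): min(94, -2) = -2
K (MAX): max(-65, -55, -80) = -55
L (MAX): max(34, -91, -23) = 34
M (MAX): max(-8, -37) = -8
D (MIN): min(-55, 34, -8) = -55
N (MAX): max(-60, 21) = 21
P (MAX): max(-18, 17) = 17
E (MIN): min(21, 17) = 17
A (MAX): max(-2, -55, 17) = 17
Q (MAX): max(62, 46) = 62
R (MAX): max(91, -28) = 91
S (MAX): max(-95, 61) = 61
F (MIN): min(62, 91, 61) = 61
T (MAX): max(19, 82, -12, 57) = 82
U (MAX): max(-22, 58, 10) = 58
V (MAX): max(5, 51, 53) = 53
W (MAX): max(-68, -45, -66) = -45
G (MIN): min(82, 58, 53, -45) = -45
B (MAX): max(61, -45) = 61
root (MIN): min(17, 61) = 17
MIN at root wants the lowest of {A=17, B=61}, so chooses A.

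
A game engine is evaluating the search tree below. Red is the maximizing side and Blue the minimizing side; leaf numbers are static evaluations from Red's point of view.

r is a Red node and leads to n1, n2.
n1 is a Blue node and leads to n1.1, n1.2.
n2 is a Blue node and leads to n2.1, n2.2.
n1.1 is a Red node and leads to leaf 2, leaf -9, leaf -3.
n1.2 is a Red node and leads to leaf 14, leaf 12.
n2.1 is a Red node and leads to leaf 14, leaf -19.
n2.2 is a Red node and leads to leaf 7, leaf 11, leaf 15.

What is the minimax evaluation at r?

n1.1 (Red): max(2, -9, -3) = 2
n1.2 (Red): max(14, 12) = 14
n1 (Blue): min(2, 14) = 2
n2.1 (Red): max(14, -19) = 14
n2.2 (Red): max(7, 11, 15) = 15
n2 (Blue): min(14, 15) = 14
r (Red): max(2, 14) = 14

14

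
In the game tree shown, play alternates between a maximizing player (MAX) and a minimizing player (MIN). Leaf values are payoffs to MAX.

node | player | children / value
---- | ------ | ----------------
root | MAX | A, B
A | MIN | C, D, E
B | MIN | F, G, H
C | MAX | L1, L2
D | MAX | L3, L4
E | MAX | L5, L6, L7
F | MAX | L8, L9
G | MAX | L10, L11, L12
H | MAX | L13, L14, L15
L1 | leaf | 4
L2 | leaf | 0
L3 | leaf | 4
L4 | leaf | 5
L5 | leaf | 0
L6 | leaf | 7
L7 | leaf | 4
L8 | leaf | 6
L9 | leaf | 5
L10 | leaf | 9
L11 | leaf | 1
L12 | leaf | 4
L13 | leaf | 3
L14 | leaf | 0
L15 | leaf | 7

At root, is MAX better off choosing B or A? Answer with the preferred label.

B

F (MAX): max(6, 5) = 6
G (MAX): max(9, 1, 4) = 9
H (MAX): max(3, 0, 7) = 7
B (MIN): min(6, 9, 7) = 6
C (MAX): max(4, 0) = 4
D (MAX): max(4, 5) = 5
E (MAX): max(0, 7, 4) = 7
A (MIN): min(4, 5, 7) = 4
MAX prefers the higher value; B=6, A=4. B is better since 6 > 4.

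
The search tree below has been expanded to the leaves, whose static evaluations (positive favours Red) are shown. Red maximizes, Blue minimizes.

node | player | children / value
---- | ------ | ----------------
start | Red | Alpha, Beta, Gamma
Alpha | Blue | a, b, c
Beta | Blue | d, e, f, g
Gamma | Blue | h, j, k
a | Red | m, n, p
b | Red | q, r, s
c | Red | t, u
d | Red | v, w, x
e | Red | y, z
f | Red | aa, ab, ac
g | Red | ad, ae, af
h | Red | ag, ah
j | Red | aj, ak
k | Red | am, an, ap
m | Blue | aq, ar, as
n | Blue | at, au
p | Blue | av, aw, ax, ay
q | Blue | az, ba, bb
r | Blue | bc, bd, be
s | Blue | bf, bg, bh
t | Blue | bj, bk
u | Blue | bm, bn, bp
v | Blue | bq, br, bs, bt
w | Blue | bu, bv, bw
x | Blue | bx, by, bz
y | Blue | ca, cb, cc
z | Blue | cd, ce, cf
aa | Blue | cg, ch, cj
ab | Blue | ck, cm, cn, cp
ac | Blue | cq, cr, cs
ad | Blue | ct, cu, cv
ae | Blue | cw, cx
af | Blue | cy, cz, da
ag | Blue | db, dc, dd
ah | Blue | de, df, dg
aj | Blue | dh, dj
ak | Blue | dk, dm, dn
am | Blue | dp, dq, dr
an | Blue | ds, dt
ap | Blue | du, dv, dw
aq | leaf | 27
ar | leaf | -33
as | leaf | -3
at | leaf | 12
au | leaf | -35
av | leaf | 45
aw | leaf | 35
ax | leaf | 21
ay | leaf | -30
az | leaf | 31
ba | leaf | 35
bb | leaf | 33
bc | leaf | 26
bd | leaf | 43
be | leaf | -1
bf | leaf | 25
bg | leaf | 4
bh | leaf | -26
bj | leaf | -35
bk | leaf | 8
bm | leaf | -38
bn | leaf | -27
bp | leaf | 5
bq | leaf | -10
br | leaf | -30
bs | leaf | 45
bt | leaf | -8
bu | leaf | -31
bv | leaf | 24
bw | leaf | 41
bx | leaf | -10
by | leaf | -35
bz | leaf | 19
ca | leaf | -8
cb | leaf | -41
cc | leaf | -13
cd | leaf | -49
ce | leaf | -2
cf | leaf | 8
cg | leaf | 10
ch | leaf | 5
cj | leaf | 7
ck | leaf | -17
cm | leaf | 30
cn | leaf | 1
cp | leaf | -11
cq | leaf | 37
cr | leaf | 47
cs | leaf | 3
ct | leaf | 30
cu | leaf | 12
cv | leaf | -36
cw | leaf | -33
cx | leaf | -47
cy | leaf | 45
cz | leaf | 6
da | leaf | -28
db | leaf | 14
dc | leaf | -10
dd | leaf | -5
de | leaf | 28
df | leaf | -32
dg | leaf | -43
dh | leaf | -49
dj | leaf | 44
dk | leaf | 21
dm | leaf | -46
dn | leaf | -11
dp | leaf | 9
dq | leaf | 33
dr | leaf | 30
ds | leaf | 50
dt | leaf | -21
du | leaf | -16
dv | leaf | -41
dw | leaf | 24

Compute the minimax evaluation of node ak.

ak (Blue): min(21, -46, -11) = -46

-46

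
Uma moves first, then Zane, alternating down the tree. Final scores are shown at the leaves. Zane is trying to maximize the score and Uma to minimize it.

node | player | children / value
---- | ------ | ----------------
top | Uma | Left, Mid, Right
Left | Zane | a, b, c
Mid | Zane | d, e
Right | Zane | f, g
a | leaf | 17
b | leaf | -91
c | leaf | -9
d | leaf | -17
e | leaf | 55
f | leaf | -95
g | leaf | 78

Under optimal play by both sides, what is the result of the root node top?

17

Left (Zane): max(17, -91, -9) = 17
Mid (Zane): max(-17, 55) = 55
Right (Zane): max(-95, 78) = 78
top (Uma): min(17, 55, 78) = 17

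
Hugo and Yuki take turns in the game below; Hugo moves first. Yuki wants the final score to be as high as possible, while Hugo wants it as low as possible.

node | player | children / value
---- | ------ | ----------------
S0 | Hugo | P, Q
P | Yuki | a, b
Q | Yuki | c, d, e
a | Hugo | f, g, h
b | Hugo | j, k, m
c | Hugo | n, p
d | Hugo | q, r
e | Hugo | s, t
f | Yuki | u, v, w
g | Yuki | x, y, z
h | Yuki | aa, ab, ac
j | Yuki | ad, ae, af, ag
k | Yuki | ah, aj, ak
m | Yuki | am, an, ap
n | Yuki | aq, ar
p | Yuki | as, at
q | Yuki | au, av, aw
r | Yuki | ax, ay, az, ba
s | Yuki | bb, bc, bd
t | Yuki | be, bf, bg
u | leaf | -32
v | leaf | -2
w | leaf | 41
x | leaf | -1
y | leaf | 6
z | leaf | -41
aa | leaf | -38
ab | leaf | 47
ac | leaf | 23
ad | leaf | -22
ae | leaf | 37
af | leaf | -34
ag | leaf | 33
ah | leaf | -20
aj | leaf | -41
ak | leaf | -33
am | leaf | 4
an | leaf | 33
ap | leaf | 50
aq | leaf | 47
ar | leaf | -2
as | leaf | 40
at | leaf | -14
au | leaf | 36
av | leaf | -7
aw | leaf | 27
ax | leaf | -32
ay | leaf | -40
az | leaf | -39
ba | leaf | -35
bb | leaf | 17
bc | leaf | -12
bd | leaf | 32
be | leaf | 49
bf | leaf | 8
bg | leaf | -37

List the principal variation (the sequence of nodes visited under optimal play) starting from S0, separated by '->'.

S0 -> P -> a -> g -> y

f (Yuki): max(-32, -2, 41) = 41
g (Yuki): max(-1, 6, -41) = 6
h (Yuki): max(-38, 47, 23) = 47
a (Hugo): min(41, 6, 47) = 6
j (Yuki): max(-22, 37, -34, 33) = 37
k (Yuki): max(-20, -41, -33) = -20
m (Yuki): max(4, 33, 50) = 50
b (Hugo): min(37, -20, 50) = -20
P (Yuki): max(6, -20) = 6
n (Yuki): max(47, -2) = 47
p (Yuki): max(40, -14) = 40
c (Hugo): min(47, 40) = 40
q (Yuki): max(36, -7, 27) = 36
r (Yuki): max(-32, -40, -39, -35) = -32
d (Hugo): min(36, -32) = -32
s (Yuki): max(17, -12, 32) = 32
t (Yuki): max(49, 8, -37) = 49
e (Hugo): min(32, 49) = 32
Q (Yuki): max(40, -32, 32) = 40
S0 (Hugo): min(6, 40) = 6
At S0, Hugo picks P (lowest: 6).
At P, Yuki picks a (highest: 6).
At a, Hugo picks g (lowest: 6).
At g, Yuki picks y (highest: 6).
Terminal value 6.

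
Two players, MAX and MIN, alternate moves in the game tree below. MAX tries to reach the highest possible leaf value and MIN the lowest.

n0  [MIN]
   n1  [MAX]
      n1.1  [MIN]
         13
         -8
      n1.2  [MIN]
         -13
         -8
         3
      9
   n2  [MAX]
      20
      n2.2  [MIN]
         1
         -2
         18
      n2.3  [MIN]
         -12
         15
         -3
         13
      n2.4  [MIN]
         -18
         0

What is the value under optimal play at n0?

n1.1 (MIN): min(13, -8) = -8
n1.2 (MIN): min(-13, -8, 3) = -13
n1 (MAX): max(-8, -13, 9) = 9
n2.2 (MIN): min(1, -2, 18) = -2
n2.3 (MIN): min(-12, 15, -3, 13) = -12
n2.4 (MIN): min(-18, 0) = -18
n2 (MAX): max(20, -2, -12, -18) = 20
n0 (MIN): min(9, 20) = 9

9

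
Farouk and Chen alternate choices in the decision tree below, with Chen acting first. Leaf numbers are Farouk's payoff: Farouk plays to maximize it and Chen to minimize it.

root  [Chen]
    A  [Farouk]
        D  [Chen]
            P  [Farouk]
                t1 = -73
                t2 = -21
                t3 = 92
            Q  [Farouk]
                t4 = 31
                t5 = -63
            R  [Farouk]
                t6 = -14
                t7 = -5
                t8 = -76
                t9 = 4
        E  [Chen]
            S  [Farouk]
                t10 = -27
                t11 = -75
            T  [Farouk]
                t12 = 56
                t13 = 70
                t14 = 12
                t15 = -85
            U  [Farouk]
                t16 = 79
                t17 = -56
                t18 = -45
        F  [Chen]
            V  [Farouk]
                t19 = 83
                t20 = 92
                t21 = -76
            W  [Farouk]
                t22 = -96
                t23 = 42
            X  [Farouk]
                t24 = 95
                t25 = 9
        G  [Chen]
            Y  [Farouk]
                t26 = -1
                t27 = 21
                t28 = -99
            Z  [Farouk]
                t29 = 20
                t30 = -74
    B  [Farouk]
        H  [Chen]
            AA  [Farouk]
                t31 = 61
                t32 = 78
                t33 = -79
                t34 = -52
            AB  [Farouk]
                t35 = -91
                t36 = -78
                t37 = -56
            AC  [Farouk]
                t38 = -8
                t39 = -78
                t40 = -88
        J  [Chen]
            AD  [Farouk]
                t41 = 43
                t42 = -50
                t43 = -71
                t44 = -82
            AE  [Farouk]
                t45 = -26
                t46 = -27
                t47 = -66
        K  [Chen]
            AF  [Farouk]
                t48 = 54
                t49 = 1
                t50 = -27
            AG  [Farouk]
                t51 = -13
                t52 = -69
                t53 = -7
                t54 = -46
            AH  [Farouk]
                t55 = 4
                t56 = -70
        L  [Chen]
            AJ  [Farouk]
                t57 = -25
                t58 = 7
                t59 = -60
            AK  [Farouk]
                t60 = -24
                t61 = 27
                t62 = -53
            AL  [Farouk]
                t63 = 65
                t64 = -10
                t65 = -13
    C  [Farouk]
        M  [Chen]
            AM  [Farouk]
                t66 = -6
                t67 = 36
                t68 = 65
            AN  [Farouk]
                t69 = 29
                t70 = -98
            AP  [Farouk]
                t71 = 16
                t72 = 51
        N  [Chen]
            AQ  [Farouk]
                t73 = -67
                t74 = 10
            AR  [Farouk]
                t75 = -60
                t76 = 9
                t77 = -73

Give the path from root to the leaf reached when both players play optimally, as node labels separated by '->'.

root -> B -> L -> AJ -> t58

P (Farouk): max(-73, -21, 92) = 92
Q (Farouk): max(31, -63) = 31
R (Farouk): max(-14, -5, -76, 4) = 4
D (Chen): min(92, 31, 4) = 4
S (Farouk): max(-27, -75) = -27
T (Farouk): max(56, 70, 12, -85) = 70
U (Farouk): max(79, -56, -45) = 79
E (Chen): min(-27, 70, 79) = -27
V (Farouk): max(83, 92, -76) = 92
W (Farouk): max(-96, 42) = 42
X (Farouk): max(95, 9) = 95
F (Chen): min(92, 42, 95) = 42
Y (Farouk): max(-1, 21, -99) = 21
Z (Farouk): max(20, -74) = 20
G (Chen): min(21, 20) = 20
A (Farouk): max(4, -27, 42, 20) = 42
AA (Farouk): max(61, 78, -79, -52) = 78
AB (Farouk): max(-91, -78, -56) = -56
AC (Farouk): max(-8, -78, -88) = -8
H (Chen): min(78, -56, -8) = -56
AD (Farouk): max(43, -50, -71, -82) = 43
AE (Farouk): max(-26, -27, -66) = -26
J (Chen): min(43, -26) = -26
AF (Farouk): max(54, 1, -27) = 54
AG (Farouk): max(-13, -69, -7, -46) = -7
AH (Farouk): max(4, -70) = 4
K (Chen): min(54, -7, 4) = -7
AJ (Farouk): max(-25, 7, -60) = 7
AK (Farouk): max(-24, 27, -53) = 27
AL (Farouk): max(65, -10, -13) = 65
L (Chen): min(7, 27, 65) = 7
B (Farouk): max(-56, -26, -7, 7) = 7
AM (Farouk): max(-6, 36, 65) = 65
AN (Farouk): max(29, -98) = 29
AP (Farouk): max(16, 51) = 51
M (Chen): min(65, 29, 51) = 29
AQ (Farouk): max(-67, 10) = 10
AR (Farouk): max(-60, 9, -73) = 9
N (Chen): min(10, 9) = 9
C (Farouk): max(29, 9) = 29
root (Chen): min(42, 7, 29) = 7
At root, Chen picks B (lowest: 7).
At B, Farouk picks L (highest: 7).
At L, Chen picks AJ (lowest: 7).
At AJ, Farouk picks t58 (highest: 7).
Terminal value 7.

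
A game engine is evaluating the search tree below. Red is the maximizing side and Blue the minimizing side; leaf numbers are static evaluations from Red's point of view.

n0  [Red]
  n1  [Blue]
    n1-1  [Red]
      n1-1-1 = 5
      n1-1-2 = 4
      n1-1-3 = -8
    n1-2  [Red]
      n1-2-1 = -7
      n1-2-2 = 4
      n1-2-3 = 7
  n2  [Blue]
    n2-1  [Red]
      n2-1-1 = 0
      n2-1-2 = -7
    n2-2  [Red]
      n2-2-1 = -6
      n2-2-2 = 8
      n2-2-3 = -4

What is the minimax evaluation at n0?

5

n1-1 (Red): max(5, 4, -8) = 5
n1-2 (Red): max(-7, 4, 7) = 7
n1 (Blue): min(5, 7) = 5
n2-1 (Red): max(0, -7) = 0
n2-2 (Red): max(-6, 8, -4) = 8
n2 (Blue): min(0, 8) = 0
n0 (Red): max(5, 0) = 5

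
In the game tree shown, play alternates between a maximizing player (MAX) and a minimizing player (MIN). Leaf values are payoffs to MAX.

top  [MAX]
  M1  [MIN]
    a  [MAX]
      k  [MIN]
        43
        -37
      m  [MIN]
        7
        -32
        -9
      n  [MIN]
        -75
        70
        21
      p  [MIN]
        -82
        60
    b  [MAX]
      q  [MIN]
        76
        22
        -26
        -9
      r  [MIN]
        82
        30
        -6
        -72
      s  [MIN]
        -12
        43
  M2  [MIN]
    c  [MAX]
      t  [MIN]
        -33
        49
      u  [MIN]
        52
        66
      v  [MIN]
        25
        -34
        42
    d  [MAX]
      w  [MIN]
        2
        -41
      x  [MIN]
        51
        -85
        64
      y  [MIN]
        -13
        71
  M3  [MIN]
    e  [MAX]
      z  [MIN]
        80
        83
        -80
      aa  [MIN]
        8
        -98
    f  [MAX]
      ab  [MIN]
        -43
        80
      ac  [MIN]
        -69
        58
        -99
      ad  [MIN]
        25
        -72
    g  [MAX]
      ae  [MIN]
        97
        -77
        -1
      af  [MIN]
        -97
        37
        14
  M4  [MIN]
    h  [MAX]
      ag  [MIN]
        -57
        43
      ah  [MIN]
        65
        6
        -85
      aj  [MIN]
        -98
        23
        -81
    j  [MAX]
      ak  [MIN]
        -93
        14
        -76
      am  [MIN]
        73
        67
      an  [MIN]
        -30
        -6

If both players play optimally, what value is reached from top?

k (MIN): min(43, -37) = -37
m (MIN): min(7, -32, -9) = -32
n (MIN): min(-75, 70, 21) = -75
p (MIN): min(-82, 60) = -82
a (MAX): max(-37, -32, -75, -82) = -32
q (MIN): min(76, 22, -26, -9) = -26
r (MIN): min(82, 30, -6, -72) = -72
s (MIN): min(-12, 43) = -12
b (MAX): max(-26, -72, -12) = -12
M1 (MIN): min(-32, -12) = -32
t (MIN): min(-33, 49) = -33
u (MIN): min(52, 66) = 52
v (MIN): min(25, -34, 42) = -34
c (MAX): max(-33, 52, -34) = 52
w (MIN): min(2, -41) = -41
x (MIN): min(51, -85, 64) = -85
y (MIN): min(-13, 71) = -13
d (MAX): max(-41, -85, -13) = -13
M2 (MIN): min(52, -13) = -13
z (MIN): min(80, 83, -80) = -80
aa (MIN): min(8, -98) = -98
e (MAX): max(-80, -98) = -80
ab (MIN): min(-43, 80) = -43
ac (MIN): min(-69, 58, -99) = -99
ad (MIN): min(25, -72) = -72
f (MAX): max(-43, -99, -72) = -43
ae (MIN): min(97, -77, -1) = -77
af (MIN): min(-97, 37, 14) = -97
g (MAX): max(-77, -97) = -77
M3 (MIN): min(-80, -43, -77) = -80
ag (MIN): min(-57, 43) = -57
ah (MIN): min(65, 6, -85) = -85
aj (MIN): min(-98, 23, -81) = -98
h (MAX): max(-57, -85, -98) = -57
ak (MIN): min(-93, 14, -76) = -93
am (MIN): min(73, 67) = 67
an (MIN): min(-30, -6) = -30
j (MAX): max(-93, 67, -30) = 67
M4 (MIN): min(-57, 67) = -57
top (MAX): max(-32, -13, -80, -57) = -13

-13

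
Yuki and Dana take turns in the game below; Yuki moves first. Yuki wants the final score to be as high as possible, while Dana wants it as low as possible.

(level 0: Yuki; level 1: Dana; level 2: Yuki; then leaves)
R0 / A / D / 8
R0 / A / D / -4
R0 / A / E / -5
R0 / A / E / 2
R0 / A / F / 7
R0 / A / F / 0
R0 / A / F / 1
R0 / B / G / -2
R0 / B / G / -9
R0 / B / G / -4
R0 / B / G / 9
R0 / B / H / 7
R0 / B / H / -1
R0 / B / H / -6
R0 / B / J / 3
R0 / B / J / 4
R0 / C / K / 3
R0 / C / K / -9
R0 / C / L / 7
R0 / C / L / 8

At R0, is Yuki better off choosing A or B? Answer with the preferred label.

B

D (Yuki): max(8, -4) = 8
E (Yuki): max(-5, 2) = 2
F (Yuki): max(7, 0, 1) = 7
A (Dana): min(8, 2, 7) = 2
G (Yuki): max(-2, -9, -4, 9) = 9
H (Yuki): max(7, -1, -6) = 7
J (Yuki): max(3, 4) = 4
B (Dana): min(9, 7, 4) = 4
Yuki prefers the higher value; A=2, B=4. B is better since 4 > 2.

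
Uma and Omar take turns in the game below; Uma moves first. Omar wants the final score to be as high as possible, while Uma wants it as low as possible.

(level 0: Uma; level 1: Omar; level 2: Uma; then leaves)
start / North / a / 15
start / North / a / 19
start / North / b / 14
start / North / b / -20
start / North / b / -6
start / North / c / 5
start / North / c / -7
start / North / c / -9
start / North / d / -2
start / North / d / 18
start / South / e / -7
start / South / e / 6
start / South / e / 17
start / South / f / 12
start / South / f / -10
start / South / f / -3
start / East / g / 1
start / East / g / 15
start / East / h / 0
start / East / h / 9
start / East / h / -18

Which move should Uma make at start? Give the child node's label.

a (Uma): min(15, 19) = 15
b (Uma): min(14, -20, -6) = -20
c (Uma): min(5, -7, -9) = -9
d (Uma): min(-2, 18) = -2
North (Omar): max(15, -20, -9, -2) = 15
e (Uma): min(-7, 6, 17) = -7
f (Uma): min(12, -10, -3) = -10
South (Omar): max(-7, -10) = -7
g (Uma): min(1, 15) = 1
h (Uma): min(0, 9, -18) = -18
East (Omar): max(1, -18) = 1
start (Uma): min(15, -7, 1) = -7
Uma at start wants the lowest of {North=15, South=-7, East=1}, so chooses South.

South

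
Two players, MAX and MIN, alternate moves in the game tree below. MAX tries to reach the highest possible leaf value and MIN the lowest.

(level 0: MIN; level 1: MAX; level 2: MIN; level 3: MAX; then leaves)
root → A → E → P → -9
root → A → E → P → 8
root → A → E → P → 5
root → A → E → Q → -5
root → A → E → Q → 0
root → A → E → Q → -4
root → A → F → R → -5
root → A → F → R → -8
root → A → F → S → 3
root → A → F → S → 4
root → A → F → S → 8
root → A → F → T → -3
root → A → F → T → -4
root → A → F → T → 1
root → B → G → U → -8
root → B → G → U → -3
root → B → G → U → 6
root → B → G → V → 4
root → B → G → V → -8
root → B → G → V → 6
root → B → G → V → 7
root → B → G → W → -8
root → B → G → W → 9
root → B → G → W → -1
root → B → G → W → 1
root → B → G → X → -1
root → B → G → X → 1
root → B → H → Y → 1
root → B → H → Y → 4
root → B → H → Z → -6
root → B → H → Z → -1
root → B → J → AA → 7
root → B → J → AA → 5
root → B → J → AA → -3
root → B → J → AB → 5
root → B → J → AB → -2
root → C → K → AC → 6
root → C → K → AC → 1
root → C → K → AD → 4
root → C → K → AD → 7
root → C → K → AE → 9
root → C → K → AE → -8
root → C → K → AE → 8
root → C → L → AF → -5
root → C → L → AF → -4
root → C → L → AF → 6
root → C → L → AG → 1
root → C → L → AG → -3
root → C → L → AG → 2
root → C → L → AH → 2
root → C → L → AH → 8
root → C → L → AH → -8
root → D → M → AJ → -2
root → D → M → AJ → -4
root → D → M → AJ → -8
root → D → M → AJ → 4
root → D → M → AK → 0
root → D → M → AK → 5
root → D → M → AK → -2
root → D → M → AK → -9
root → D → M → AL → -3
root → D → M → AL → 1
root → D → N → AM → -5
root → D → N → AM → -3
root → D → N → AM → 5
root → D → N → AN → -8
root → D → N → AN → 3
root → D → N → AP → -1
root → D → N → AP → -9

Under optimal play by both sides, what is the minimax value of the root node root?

0

P (MAX): max(-9, 8, 5) = 8
Q (MAX): max(-5, 0, -4) = 0
E (MIN): min(8, 0) = 0
R (MAX): max(-5, -8) = -5
S (MAX): max(3, 4, 8) = 8
T (MAX): max(-3, -4, 1) = 1
F (MIN): min(-5, 8, 1) = -5
A (MAX): max(0, -5) = 0
U (MAX): max(-8, -3, 6) = 6
V (MAX): max(4, -8, 6, 7) = 7
W (MAX): max(-8, 9, -1, 1) = 9
X (MAX): max(-1, 1) = 1
G (MIN): min(6, 7, 9, 1) = 1
Y (MAX): max(1, 4) = 4
Z (MAX): max(-6, -1) = -1
H (MIN): min(4, -1) = -1
AA (MAX): max(7, 5, -3) = 7
AB (MAX): max(5, -2) = 5
J (MIN): min(7, 5) = 5
B (MAX): max(1, -1, 5) = 5
AC (MAX): max(6, 1) = 6
AD (MAX): max(4, 7) = 7
AE (MAX): max(9, -8, 8) = 9
K (MIN): min(6, 7, 9) = 6
AF (MAX): max(-5, -4, 6) = 6
AG (MAX): max(1, -3, 2) = 2
AH (MAX): max(2, 8, -8) = 8
L (MIN): min(6, 2, 8) = 2
C (MAX): max(6, 2) = 6
AJ (MAX): max(-2, -4, -8, 4) = 4
AK (MAX): max(0, 5, -2, -9) = 5
AL (MAX): max(-3, 1) = 1
M (MIN): min(4, 5, 1) = 1
AM (MAX): max(-5, -3, 5) = 5
AN (MAX): max(-8, 3) = 3
AP (MAX): max(-1, -9) = -1
N (MIN): min(5, 3, -1) = -1
D (MAX): max(1, -1) = 1
root (MIN): min(0, 5, 6, 1) = 0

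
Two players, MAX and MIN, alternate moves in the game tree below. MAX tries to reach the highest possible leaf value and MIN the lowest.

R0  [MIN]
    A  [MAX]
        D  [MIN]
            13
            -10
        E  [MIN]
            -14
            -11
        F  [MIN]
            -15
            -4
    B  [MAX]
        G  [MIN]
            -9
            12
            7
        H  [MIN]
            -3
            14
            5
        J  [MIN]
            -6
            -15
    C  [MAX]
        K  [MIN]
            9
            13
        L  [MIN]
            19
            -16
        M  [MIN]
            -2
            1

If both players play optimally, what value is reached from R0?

D (MIN): min(13, -10) = -10
E (MIN): min(-14, -11) = -14
F (MIN): min(-15, -4) = -15
A (MAX): max(-10, -14, -15) = -10
G (MIN): min(-9, 12, 7) = -9
H (MIN): min(-3, 14, 5) = -3
J (MIN): min(-6, -15) = -15
B (MAX): max(-9, -3, -15) = -3
K (MIN): min(9, 13) = 9
L (MIN): min(19, -16) = -16
M (MIN): min(-2, 1) = -2
C (MAX): max(9, -16, -2) = 9
R0 (MIN): min(-10, -3, 9) = -10

-10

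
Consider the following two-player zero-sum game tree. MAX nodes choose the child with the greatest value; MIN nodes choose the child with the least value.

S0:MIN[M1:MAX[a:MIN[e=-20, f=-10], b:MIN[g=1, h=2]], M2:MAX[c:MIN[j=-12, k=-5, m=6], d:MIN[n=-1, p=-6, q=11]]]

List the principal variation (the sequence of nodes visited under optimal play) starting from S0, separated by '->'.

a (MIN): min(-20, -10) = -20
b (MIN): min(1, 2) = 1
M1 (MAX): max(-20, 1) = 1
c (MIN): min(-12, -5, 6) = -12
d (MIN): min(-1, -6, 11) = -6
M2 (MAX): max(-12, -6) = -6
S0 (MIN): min(1, -6) = -6
At S0, MIN picks M2 (lowest: -6).
At M2, MAX picks d (highest: -6).
At d, MIN picks p (lowest: -6).
Terminal value -6.

S0 -> M2 -> d -> p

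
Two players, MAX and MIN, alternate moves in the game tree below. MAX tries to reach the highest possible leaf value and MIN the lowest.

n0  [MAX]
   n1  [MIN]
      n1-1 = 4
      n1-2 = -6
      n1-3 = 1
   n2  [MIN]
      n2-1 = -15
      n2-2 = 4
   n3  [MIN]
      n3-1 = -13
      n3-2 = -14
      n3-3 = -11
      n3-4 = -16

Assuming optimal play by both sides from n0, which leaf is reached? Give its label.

n1 (MIN): min(4, -6, 1) = -6
n2 (MIN): min(-15, 4) = -15
n3 (MIN): min(-13, -14, -11, -16) = -16
n0 (MAX): max(-6, -15, -16) = -6
At n0, MAX picks n1 (highest: -6).
At n1, MIN picks n1-2 (lowest: -6).
Terminal value -6.

n1-2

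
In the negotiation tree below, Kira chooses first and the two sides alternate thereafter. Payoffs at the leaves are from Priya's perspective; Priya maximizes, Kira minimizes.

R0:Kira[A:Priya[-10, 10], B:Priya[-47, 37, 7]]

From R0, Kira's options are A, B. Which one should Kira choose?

A

A (Priya): max(-10, 10) = 10
B (Priya): max(-47, 37, 7) = 37
R0 (Kira): min(10, 37) = 10
Kira at R0 wants the lowest of {A=10, B=37}, so chooses A.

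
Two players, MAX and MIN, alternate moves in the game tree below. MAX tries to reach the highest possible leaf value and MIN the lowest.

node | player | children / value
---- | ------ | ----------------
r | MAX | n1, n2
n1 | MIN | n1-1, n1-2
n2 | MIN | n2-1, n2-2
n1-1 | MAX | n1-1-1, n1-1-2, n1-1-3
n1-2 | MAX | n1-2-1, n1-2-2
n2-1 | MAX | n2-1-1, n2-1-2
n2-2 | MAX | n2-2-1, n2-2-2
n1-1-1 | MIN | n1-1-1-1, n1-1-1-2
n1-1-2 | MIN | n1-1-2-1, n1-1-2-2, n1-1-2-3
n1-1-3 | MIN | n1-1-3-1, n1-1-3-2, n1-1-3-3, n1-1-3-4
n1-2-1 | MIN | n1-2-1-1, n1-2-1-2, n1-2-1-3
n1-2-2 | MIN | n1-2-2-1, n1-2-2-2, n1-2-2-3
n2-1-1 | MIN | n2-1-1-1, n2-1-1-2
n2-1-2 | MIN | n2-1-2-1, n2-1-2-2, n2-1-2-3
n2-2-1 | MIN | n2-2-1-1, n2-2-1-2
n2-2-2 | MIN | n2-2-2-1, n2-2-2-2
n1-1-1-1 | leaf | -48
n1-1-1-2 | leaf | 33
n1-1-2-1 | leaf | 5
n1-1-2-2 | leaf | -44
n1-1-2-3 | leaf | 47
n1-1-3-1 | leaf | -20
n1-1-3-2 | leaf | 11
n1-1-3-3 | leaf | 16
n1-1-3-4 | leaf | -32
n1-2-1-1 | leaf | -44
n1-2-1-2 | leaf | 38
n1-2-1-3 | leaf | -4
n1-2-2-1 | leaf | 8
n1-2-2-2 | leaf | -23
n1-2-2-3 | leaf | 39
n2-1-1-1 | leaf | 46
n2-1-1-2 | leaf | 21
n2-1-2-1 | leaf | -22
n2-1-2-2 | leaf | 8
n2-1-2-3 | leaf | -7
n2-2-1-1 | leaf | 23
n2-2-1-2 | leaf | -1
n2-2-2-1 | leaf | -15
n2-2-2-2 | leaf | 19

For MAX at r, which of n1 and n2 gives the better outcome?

n1-1-1 (MIN): min(-48, 33) = -48
n1-1-2 (MIN): min(5, -44, 47) = -44
n1-1-3 (MIN): min(-20, 11, 16, -32) = -32
n1-1 (MAX): max(-48, -44, -32) = -32
n1-2-1 (MIN): min(-44, 38, -4) = -44
n1-2-2 (MIN): min(8, -23, 39) = -23
n1-2 (MAX): max(-44, -23) = -23
n1 (MIN): min(-32, -23) = -32
n2-1-1 (MIN): min(46, 21) = 21
n2-1-2 (MIN): min(-22, 8, -7) = -22
n2-1 (MAX): max(21, -22) = 21
n2-2-1 (MIN): min(23, -1) = -1
n2-2-2 (MIN): min(-15, 19) = -15
n2-2 (MAX): max(-1, -15) = -1
n2 (MIN): min(21, -1) = -1
MAX prefers the higher value; n1=-32, n2=-1. n2 is better since -1 > -32.

n2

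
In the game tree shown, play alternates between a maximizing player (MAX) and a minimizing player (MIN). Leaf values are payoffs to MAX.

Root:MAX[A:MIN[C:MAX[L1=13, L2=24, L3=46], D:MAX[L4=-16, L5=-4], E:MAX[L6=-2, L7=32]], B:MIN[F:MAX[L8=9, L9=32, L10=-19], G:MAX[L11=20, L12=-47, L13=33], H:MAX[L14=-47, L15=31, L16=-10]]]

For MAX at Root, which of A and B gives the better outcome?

C (MAX): max(13, 24, 46) = 46
D (MAX): max(-16, -4) = -4
E (MAX): max(-2, 32) = 32
A (MIN): min(46, -4, 32) = -4
F (MAX): max(9, 32, -19) = 32
G (MAX): max(20, -47, 33) = 33
H (MAX): max(-47, 31, -10) = 31
B (MIN): min(32, 33, 31) = 31
MAX prefers the higher value; A=-4, B=31. B is better since 31 > -4.

B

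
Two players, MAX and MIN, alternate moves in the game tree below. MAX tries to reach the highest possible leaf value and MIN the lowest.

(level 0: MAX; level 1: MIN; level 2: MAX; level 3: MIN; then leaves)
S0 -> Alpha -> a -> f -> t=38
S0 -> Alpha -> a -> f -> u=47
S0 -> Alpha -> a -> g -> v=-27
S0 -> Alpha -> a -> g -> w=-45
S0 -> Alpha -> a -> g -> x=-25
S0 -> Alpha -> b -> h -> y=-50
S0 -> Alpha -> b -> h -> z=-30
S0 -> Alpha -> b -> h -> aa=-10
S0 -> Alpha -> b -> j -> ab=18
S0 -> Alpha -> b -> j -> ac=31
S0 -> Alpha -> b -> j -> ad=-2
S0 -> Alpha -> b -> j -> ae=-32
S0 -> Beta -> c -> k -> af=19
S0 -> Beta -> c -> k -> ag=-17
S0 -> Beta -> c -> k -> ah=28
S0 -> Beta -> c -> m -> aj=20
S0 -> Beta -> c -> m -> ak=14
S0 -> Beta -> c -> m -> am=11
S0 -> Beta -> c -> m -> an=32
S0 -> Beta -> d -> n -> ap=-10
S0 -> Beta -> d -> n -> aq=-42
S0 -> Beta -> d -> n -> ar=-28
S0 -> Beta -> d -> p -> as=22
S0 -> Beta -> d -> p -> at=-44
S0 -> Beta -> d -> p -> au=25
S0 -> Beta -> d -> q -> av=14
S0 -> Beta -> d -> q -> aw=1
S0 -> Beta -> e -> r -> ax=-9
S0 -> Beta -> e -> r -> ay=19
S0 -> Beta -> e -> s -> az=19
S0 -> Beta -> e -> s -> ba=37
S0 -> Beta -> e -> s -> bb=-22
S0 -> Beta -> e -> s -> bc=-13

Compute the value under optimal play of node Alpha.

-32

f (MIN): min(38, 47) = 38
g (MIN): min(-27, -45, -25) = -45
a (MAX): max(38, -45) = 38
h (MIN): min(-50, -30, -10) = -50
j (MIN): min(18, 31, -2, -32) = -32
b (MAX): max(-50, -32) = -32
Alpha (MIN): min(38, -32) = -32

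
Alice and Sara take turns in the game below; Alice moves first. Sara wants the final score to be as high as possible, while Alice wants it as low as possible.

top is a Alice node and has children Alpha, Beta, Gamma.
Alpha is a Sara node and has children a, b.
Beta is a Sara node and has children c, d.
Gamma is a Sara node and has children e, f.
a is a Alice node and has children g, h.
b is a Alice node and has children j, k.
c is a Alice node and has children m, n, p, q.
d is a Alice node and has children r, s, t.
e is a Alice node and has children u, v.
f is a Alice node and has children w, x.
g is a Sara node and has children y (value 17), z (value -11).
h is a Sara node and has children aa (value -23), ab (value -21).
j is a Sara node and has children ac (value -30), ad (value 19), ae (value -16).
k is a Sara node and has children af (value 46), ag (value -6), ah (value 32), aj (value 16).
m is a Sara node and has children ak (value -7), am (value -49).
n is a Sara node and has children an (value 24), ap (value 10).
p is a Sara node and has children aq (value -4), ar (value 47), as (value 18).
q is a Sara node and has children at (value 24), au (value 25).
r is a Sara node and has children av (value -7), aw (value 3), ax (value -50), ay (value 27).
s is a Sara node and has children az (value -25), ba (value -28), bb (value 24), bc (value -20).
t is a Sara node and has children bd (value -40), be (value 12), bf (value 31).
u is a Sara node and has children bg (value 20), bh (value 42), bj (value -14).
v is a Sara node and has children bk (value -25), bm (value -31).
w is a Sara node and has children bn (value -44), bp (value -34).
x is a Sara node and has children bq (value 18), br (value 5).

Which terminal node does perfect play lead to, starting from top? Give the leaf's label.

bk

g (Sara): max(17, -11) = 17
h (Sara): max(-23, -21) = -21
a (Alice): min(17, -21) = -21
j (Sara): max(-30, 19, -16) = 19
k (Sara): max(46, -6, 32, 16) = 46
b (Alice): min(19, 46) = 19
Alpha (Sara): max(-21, 19) = 19
m (Sara): max(-7, -49) = -7
n (Sara): max(24, 10) = 24
p (Sara): max(-4, 47, 18) = 47
q (Sara): max(24, 25) = 25
c (Alice): min(-7, 24, 47, 25) = -7
r (Sara): max(-7, 3, -50, 27) = 27
s (Sara): max(-25, -28, 24, -20) = 24
t (Sara): max(-40, 12, 31) = 31
d (Alice): min(27, 24, 31) = 24
Beta (Sara): max(-7, 24) = 24
u (Sara): max(20, 42, -14) = 42
v (Sara): max(-25, -31) = -25
e (Alice): min(42, -25) = -25
w (Sara): max(-44, -34) = -34
x (Sara): max(18, 5) = 18
f (Alice): min(-34, 18) = -34
Gamma (Sara): max(-25, -34) = -25
top (Alice): min(19, 24, -25) = -25
At top, Alice picks Gamma (lowest: -25).
At Gamma, Sara picks e (highest: -25).
At e, Alice picks v (lowest: -25).
At v, Sara picks bk (highest: -25).
Terminal value -25.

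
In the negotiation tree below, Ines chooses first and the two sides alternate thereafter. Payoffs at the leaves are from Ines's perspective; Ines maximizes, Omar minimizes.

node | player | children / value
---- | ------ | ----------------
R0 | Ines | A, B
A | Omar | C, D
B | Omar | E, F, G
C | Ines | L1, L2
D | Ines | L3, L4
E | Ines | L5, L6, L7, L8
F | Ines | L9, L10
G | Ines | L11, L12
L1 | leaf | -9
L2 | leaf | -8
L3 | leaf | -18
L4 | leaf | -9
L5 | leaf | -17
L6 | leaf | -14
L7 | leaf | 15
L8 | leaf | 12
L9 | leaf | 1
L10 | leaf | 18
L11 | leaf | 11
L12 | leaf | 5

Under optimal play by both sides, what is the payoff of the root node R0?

C (Ines): max(-9, -8) = -8
D (Ines): max(-18, -9) = -9
A (Omar): min(-8, -9) = -9
E (Ines): max(-17, -14, 15, 12) = 15
F (Ines): max(1, 18) = 18
G (Ines): max(11, 5) = 11
B (Omar): min(15, 18, 11) = 11
R0 (Ines): max(-9, 11) = 11

11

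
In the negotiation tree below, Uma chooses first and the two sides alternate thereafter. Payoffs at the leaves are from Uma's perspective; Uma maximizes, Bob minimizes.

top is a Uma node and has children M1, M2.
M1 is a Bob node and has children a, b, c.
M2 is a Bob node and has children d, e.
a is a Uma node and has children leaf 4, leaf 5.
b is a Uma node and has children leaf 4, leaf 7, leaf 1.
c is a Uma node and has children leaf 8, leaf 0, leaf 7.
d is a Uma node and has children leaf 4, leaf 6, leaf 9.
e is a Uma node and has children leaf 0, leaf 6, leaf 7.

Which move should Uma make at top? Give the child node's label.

a (Uma): max(4, 5) = 5
b (Uma): max(4, 7, 1) = 7
c (Uma): max(8, 0, 7) = 8
M1 (Bob): min(5, 7, 8) = 5
d (Uma): max(4, 6, 9) = 9
e (Uma): max(0, 6, 7) = 7
M2 (Bob): min(9, 7) = 7
top (Uma): max(5, 7) = 7
Uma at top wants the highest of {M1=5, M2=7}, so chooses M2.

M2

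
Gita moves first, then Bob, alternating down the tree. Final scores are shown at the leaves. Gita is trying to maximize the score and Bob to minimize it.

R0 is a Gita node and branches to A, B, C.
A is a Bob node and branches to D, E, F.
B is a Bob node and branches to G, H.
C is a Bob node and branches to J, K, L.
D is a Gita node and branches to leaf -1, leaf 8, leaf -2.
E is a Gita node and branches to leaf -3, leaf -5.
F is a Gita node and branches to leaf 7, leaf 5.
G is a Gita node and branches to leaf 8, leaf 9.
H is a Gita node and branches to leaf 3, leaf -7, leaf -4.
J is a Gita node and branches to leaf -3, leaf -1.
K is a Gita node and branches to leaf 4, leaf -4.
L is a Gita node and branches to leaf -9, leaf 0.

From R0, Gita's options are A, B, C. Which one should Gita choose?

B

D (Gita): max(-1, 8, -2) = 8
E (Gita): max(-3, -5) = -3
F (Gita): max(7, 5) = 7
A (Bob): min(8, -3, 7) = -3
G (Gita): max(8, 9) = 9
H (Gita): max(3, -7, -4) = 3
B (Bob): min(9, 3) = 3
J (Gita): max(-3, -1) = -1
K (Gita): max(4, -4) = 4
L (Gita): max(-9, 0) = 0
C (Bob): min(-1, 4, 0) = -1
R0 (Gita): max(-3, 3, -1) = 3
Gita at R0 wants the highest of {A=-3, B=3, C=-1}, so chooses B.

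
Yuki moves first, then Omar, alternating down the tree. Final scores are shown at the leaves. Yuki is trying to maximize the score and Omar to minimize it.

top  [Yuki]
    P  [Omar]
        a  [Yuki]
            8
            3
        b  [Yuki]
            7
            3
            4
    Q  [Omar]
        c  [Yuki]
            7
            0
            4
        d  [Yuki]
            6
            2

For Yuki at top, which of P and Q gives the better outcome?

a (Yuki): max(8, 3) = 8
b (Yuki): max(7, 3, 4) = 7
P (Omar): min(8, 7) = 7
c (Yuki): max(7, 0, 4) = 7
d (Yuki): max(6, 2) = 6
Q (Omar): min(7, 6) = 6
Yuki prefers the higher value; P=7, Q=6. P is better since 7 > 6.

P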